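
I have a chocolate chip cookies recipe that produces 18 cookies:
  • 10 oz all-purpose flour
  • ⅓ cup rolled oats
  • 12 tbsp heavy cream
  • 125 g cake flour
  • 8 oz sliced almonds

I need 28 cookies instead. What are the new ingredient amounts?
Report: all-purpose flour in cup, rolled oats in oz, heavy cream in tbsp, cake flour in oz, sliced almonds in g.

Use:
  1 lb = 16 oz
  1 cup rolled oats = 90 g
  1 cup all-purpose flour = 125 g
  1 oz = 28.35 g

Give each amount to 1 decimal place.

all-purpose flour: 3.5 cup; rolled oats: 1.6 oz; heavy cream: 18.7 tbsp; cake flour: 6.9 oz; sliced almonds: 352.8 g

Scaling factor: 28/18 = 14/9.
all-purpose flour: 10 oz × 14/9 × 28.35 g/oz ÷ 125 g/cup ≈ 3.5 cup
rolled oats: 1/3 cup × 14/9 × 90 g/cup ÷ 28.35 g/oz ≈ 1.6 oz
heavy cream: 12 tbsp × 14/9 ≈ 18.7 tbsp
cake flour: 125 g × 14/9 ÷ 28.35 g/oz ≈ 6.9 oz
sliced almonds: 8 oz × 14/9 × 28.35 g/oz = 352.8 g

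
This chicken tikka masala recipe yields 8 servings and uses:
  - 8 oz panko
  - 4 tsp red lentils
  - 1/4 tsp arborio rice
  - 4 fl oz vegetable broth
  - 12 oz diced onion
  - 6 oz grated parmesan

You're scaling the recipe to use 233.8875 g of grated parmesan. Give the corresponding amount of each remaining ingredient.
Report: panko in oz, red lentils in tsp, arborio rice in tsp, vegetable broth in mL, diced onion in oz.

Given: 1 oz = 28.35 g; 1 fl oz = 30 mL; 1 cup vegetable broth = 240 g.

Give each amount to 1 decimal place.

panko: 11.0 oz; red lentils: 5.5 tsp; arborio rice: 0.3 tsp; vegetable broth: 165.0 mL; diced onion: 16.5 oz

The original recipe has 170.1 g of grated parmesan, so the scaling factor is 233.8875 ÷ 170.1 = 11/8 = 1.375.
panko: 8 oz × 11/8 = 11.0 oz
red lentils: 4 tsp × 11/8 = 5.5 tsp
arborio rice: 0.25 tsp × 11/8 ≈ 0.3 tsp
vegetable broth: 4 fl oz × 11/8 × 30 mL/fl oz = 165.0 mL
diced onion: 12 oz × 11/8 = 16.5 oz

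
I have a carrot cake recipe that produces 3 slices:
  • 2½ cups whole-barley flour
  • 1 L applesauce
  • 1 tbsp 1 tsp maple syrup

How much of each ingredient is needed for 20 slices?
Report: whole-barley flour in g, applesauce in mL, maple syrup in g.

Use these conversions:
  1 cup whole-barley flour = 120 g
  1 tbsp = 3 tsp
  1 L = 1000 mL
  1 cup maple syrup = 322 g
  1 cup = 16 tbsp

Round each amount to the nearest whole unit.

Scaling factor: 20/3.
whole-barley flour: 2.5 cup × 20/3 × 120 g/cup = 2000 g
applesauce: 1 L × 20/3 × 1000 mL/L ≈ 6667 mL
maple syrup: (1 tbsp + 1 tsp = 4/3 tbsp) × 20/3 ÷ 16 tbsp/cup × 322 g/cup ≈ 179 g

whole-barley flour: 2000 g; applesauce: 6667 mL; maple syrup: 179 g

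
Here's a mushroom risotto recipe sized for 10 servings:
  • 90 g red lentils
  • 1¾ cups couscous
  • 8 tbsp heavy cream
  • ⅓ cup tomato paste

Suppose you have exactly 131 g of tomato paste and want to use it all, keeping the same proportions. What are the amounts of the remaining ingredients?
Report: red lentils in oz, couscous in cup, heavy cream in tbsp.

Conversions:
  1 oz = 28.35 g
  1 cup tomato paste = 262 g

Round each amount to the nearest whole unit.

The original recipe has 262/3 g of tomato paste, so the scaling factor is 131 ÷ 262/3 = 3/2 = 1.5.
red lentils: 90 g × 3/2 ÷ 28.35 g/oz ≈ 5 oz
couscous: 1.75 cup × 3/2 ≈ 3 cup
heavy cream: 8 tbsp × 3/2 = 12 tbsp

red lentils: 5 oz; couscous: 3 cup; heavy cream: 12 tbsp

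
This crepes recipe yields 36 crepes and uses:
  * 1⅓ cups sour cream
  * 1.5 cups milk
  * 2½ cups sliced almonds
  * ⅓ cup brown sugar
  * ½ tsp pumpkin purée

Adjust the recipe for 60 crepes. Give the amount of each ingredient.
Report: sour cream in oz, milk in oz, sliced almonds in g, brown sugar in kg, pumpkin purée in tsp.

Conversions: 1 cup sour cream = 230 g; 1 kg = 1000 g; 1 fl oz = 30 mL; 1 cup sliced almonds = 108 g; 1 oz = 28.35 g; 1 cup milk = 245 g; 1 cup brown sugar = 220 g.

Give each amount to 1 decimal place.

sour cream: 18.0 oz; milk: 21.6 oz; sliced almonds: 450.0 g; brown sugar: 0.1 kg; pumpkin purée: 0.8 tsp

Scaling factor: 60/36 = 5/3.
sour cream: 4/3 cup × 5/3 × 230 g/cup ÷ 28.35 g/oz ≈ 18.0 oz
milk: 1.5 cup × 5/3 × 245 g/cup ÷ 28.35 g/oz ≈ 21.6 oz
sliced almonds: 2.5 cup × 5/3 × 108 g/cup = 450.0 g
brown sugar: 1/3 cup × 5/3 × 220 g/cup ÷ 1000 g/kg ≈ 0.1 kg
pumpkin purée: 0.5 tsp × 5/3 ≈ 0.8 tsp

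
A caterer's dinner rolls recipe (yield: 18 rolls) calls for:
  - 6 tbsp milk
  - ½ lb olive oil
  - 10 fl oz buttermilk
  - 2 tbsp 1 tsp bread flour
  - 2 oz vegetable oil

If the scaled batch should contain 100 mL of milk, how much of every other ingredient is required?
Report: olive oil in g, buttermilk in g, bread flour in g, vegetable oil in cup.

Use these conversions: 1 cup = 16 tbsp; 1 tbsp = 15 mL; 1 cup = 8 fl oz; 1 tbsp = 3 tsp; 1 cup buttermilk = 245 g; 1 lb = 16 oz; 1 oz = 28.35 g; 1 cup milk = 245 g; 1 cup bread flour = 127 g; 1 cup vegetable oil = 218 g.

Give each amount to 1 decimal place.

The original recipe has 90 mL of milk, so the scaling factor is 100 ÷ 90 = 10/9.
olive oil: 0.5 lb × 10/9 × 16 oz/lb × 28.35 g/oz = 252.0 g
buttermilk: 10 fl oz × 10/9 ÷ 8 fl oz/cup × 245 g/cup ≈ 340.3 g
bread flour: (2 tbsp + 1 tsp = 7/3 tbsp) × 10/9 ÷ 16 tbsp/cup × 127 g/cup ≈ 20.6 g
vegetable oil: 2 oz × 10/9 × 28.35 g/oz ÷ 218 g/cup ≈ 0.3 cup

olive oil: 252.0 g; buttermilk: 340.3 g; bread flour: 20.6 g; vegetable oil: 0.3 cup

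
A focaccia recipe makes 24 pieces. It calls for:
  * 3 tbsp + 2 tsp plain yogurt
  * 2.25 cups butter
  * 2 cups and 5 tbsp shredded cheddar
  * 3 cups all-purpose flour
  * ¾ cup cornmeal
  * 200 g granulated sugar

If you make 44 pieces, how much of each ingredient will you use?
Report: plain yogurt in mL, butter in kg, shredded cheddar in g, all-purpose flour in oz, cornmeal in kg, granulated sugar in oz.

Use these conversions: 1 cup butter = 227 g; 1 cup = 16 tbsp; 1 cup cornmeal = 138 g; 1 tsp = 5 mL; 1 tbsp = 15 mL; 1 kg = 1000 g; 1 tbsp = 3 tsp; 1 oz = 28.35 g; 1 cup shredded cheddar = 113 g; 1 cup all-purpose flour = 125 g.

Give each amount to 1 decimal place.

Scaling factor: 44/24 = 11/6.
plain yogurt: (3 tbsp + 2 tsp = 11/3 tbsp) × 11/6 × 15 mL/tbsp ≈ 100.8 mL
butter: 2.25 cup × 11/6 × 227 g/cup ÷ 1000 g/kg ≈ 0.9 kg
shredded cheddar: (2 cup + 5 tbsp = 2.3125 cup) × 11/6 × 113 g/cup ≈ 479.1 g
all-purpose flour: 3 cup × 11/6 × 125 g/cup ÷ 28.35 g/oz ≈ 24.3 oz
cornmeal: 0.75 cup × 11/6 × 138 g/cup ÷ 1000 g/kg ≈ 0.2 kg
granulated sugar: 200 g × 11/6 ÷ 28.35 g/oz ≈ 12.9 oz

plain yogurt: 100.8 mL; butter: 0.9 kg; shredded cheddar: 479.1 g; all-purpose flour: 24.3 oz; cornmeal: 0.2 kg; granulated sugar: 12.9 oz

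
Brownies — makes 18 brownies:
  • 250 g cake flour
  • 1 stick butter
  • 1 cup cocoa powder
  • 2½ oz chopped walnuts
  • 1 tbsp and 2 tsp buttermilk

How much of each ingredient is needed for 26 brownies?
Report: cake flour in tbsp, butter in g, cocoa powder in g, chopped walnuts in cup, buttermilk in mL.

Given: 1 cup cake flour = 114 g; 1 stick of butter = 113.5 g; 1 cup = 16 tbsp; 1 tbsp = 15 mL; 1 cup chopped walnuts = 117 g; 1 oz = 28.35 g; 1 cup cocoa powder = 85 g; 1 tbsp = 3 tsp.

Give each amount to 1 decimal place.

Scaling factor: 26/18 = 13/9.
cake flour: 250 g × 13/9 ÷ 114 g/cup × 16 tbsp/cup ≈ 50.7 tbsp
butter: 1 stick × 13/9 × 113.5 g/stick ≈ 163.9 g
cocoa powder: 1 cup × 13/9 × 85 g/cup ≈ 122.8 g
chopped walnuts: 2.5 oz × 13/9 × 28.35 g/oz ÷ 117 g/cup ≈ 0.9 cup
buttermilk: (1 tbsp + 2 tsp = 5/3 tbsp) × 13/9 × 15 mL/tbsp ≈ 36.1 mL

cake flour: 50.7 tbsp; butter: 163.9 g; cocoa powder: 122.8 g; chopped walnuts: 0.9 cup; buttermilk: 36.1 mL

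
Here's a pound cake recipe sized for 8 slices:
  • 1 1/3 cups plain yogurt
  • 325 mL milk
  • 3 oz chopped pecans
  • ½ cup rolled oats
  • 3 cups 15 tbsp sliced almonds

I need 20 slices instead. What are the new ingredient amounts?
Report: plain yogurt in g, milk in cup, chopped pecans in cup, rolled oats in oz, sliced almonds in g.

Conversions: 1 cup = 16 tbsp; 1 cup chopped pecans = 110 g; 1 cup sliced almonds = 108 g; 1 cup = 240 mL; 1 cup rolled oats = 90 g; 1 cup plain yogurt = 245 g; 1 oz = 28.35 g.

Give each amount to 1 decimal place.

Scaling factor: 20/8 = 5/2 = 2.5.
plain yogurt: 4/3 cup × 5/2 × 245 g/cup ≈ 816.7 g
milk: 325 mL × 5/2 ÷ 240 mL/cup ≈ 3.4 cup
chopped pecans: 3 oz × 5/2 × 28.35 g/oz ÷ 110 g/cup ≈ 1.9 cup
rolled oats: 0.5 cup × 5/2 × 90 g/cup ÷ 28.35 g/oz ≈ 4.0 oz
sliced almonds: (3 cup + 15 tbsp = 3.9375 cup) × 5/2 × 108 g/cup ≈ 1063.1 g

plain yogurt: 816.7 g; milk: 3.4 cup; chopped pecans: 1.9 cup; rolled oats: 4.0 oz; sliced almonds: 1063.1 g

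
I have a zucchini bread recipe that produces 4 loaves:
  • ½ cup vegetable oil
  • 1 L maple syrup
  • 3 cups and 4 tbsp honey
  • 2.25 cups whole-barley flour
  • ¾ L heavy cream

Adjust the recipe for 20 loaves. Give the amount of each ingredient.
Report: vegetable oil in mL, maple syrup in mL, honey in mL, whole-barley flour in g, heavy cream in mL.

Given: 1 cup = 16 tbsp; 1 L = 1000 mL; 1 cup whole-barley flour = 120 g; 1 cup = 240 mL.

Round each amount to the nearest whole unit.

vegetable oil: 600 mL; maple syrup: 5000 mL; honey: 3900 mL; whole-barley flour: 1350 g; heavy cream: 3750 mL

Scaling factor: 20/4 = 5.
vegetable oil: 0.5 cup × 5 × 240 mL/cup = 600 mL
maple syrup: 1 L × 5 × 1000 mL/L = 5000 mL
honey: (3 cup + 4 tbsp = 3.25 cup) × 5 × 240 mL/cup = 3900 mL
whole-barley flour: 2.25 cup × 5 × 120 g/cup = 1350 g
heavy cream: 0.75 L × 5 × 1000 mL/L = 3750 mL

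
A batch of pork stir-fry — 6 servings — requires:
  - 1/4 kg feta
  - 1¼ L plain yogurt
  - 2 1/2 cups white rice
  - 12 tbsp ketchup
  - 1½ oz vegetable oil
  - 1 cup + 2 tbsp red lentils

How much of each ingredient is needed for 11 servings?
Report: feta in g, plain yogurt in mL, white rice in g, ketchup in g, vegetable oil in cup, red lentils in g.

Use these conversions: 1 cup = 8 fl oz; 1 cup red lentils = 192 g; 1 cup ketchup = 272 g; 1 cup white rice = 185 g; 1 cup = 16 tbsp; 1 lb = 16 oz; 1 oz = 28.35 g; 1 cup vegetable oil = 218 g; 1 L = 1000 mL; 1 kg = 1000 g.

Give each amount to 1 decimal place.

feta: 458.3 g; plain yogurt: 2291.7 mL; white rice: 847.9 g; ketchup: 374.0 g; vegetable oil: 0.4 cup; red lentils: 396.0 g

Scaling factor: 11/6.
feta: 0.25 kg × 11/6 × 1000 g/kg ≈ 458.3 g
plain yogurt: 1.25 L × 11/6 × 1000 mL/L ≈ 2291.7 mL
white rice: 2.5 cup × 11/6 × 185 g/cup ≈ 847.9 g
ketchup: 12 tbsp × 11/6 ÷ 16 tbsp/cup × 272 g/cup = 374.0 g
vegetable oil: 1.5 oz × 11/6 × 28.35 g/oz ÷ 218 g/cup ≈ 0.4 cup
red lentils: (1 cup + 2 tbsp = 1.125 cup) × 11/6 × 192 g/cup = 396.0 g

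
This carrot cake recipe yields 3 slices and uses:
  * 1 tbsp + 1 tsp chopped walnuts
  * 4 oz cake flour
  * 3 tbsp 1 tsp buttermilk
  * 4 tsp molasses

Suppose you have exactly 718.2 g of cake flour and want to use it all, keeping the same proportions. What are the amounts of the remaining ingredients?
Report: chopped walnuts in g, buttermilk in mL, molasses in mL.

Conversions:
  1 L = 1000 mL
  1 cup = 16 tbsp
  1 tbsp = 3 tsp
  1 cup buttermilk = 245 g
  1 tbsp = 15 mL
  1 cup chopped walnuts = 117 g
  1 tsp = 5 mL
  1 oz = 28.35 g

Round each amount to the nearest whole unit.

The original recipe has 113.4 g of cake flour, so the scaling factor is 718.2 ÷ 113.4 = 19/3.
chopped walnuts: (1 tbsp + 1 tsp = 4/3 tbsp) × 19/3 ÷ 16 tbsp/cup × 117 g/cup ≈ 62 g
buttermilk: (3 tbsp + 1 tsp = 10/3 tbsp) × 19/3 × 15 mL/tbsp ≈ 317 mL
molasses: 4 tsp × 19/3 × 5 mL/tsp ≈ 127 mL

chopped walnuts: 62 g; buttermilk: 317 mL; molasses: 127 mL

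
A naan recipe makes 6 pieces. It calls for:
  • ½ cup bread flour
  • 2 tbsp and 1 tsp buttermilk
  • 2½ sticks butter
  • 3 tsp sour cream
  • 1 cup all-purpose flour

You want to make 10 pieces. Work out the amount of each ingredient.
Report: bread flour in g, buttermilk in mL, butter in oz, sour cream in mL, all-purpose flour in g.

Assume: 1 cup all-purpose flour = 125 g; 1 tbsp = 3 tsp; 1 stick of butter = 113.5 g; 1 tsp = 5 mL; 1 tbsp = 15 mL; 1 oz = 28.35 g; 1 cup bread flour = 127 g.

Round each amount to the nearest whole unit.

Scaling factor: 10/6 = 5/3.
bread flour: 0.5 cup × 5/3 × 127 g/cup ≈ 106 g
buttermilk: (2 tbsp + 1 tsp = 7/3 tbsp) × 5/3 × 15 mL/tbsp ≈ 58 mL
butter: 2.5 stick × 5/3 × 113.5 g/stick ÷ 28.35 g/oz ≈ 17 oz
sour cream: 3 tsp × 5/3 × 5 mL/tsp = 25 mL
all-purpose flour: 1 cup × 5/3 × 125 g/cup ≈ 208 g

bread flour: 106 g; buttermilk: 58 mL; butter: 17 oz; sour cream: 25 mL; all-purpose flour: 208 g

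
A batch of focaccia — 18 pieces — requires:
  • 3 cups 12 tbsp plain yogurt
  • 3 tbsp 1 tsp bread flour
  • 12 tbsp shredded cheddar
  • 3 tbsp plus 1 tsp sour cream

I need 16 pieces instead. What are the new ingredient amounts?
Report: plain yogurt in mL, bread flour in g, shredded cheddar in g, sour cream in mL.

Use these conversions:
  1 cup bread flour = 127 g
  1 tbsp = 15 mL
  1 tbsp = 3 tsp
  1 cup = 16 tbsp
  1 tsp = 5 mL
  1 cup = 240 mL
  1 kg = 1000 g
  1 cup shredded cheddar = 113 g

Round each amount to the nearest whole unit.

plain yogurt: 800 mL; bread flour: 24 g; shredded cheddar: 75 g; sour cream: 44 mL

Scaling factor: 16/18 = 8/9.
plain yogurt: (3 cup + 12 tbsp = 3.75 cup) × 8/9 × 240 mL/cup = 800 mL
bread flour: (3 tbsp + 1 tsp = 10/3 tbsp) × 8/9 ÷ 16 tbsp/cup × 127 g/cup ≈ 24 g
shredded cheddar: 12 tbsp × 8/9 ÷ 16 tbsp/cup × 113 g/cup ≈ 75 g
sour cream: (3 tbsp + 1 tsp = 10/3 tbsp) × 8/9 × 15 mL/tbsp ≈ 44 mL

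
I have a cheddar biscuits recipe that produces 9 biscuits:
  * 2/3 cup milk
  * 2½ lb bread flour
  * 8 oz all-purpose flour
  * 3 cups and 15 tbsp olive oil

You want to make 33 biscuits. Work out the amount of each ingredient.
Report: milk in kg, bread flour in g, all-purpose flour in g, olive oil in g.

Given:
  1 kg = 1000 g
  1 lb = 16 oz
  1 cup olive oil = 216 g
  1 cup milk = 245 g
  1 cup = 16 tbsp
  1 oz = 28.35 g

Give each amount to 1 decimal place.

Scaling factor: 33/9 = 11/3.
milk: 2/3 cup × 11/3 × 245 g/cup ÷ 1000 g/kg ≈ 0.6 kg
bread flour: 2.5 lb × 11/3 × 16 oz/lb × 28.35 g/oz = 4158.0 g
all-purpose flour: 8 oz × 11/3 × 28.35 g/oz = 831.6 g
olive oil: (3 cup + 15 tbsp = 3.9375 cup) × 11/3 × 216 g/cup = 3118.5 g

milk: 0.6 kg; bread flour: 4158.0 g; all-purpose flour: 831.6 g; olive oil: 3118.5 g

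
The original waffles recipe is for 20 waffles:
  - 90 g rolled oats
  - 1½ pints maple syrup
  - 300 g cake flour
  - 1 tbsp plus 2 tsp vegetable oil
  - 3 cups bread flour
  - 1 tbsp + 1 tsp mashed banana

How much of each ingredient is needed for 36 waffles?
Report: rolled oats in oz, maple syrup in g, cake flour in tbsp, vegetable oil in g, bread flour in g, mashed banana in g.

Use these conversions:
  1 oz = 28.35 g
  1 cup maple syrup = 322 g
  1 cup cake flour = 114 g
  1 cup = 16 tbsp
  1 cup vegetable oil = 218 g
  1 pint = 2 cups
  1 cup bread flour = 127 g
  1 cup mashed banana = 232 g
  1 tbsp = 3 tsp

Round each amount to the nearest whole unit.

Scaling factor: 36/20 = 9/5 = 1.8.
rolled oats: 90 g × 9/5 ÷ 28.35 g/oz ≈ 6 oz
maple syrup: 1.5 pint × 9/5 × 2 cup/pint × 322 g/cup ≈ 1739 g
cake flour: 300 g × 9/5 ÷ 114 g/cup × 16 tbsp/cup ≈ 76 tbsp
vegetable oil: (1 tbsp + 2 tsp = 5/3 tbsp) × 9/5 ÷ 16 tbsp/cup × 218 g/cup ≈ 41 g
bread flour: 3 cup × 9/5 × 127 g/cup ≈ 686 g
mashed banana: (1 tbsp + 1 tsp = 4/3 tbsp) × 9/5 ÷ 16 tbsp/cup × 232 g/cup ≈ 35 g

rolled oats: 6 oz; maple syrup: 1739 g; cake flour: 76 tbsp; vegetable oil: 41 g; bread flour: 686 g; mashed banana: 35 g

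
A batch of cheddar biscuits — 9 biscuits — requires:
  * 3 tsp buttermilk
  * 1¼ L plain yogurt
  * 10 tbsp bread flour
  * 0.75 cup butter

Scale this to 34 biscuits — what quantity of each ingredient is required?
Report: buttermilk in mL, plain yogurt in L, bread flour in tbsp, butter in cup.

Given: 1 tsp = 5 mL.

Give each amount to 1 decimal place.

buttermilk: 56.7 mL; plain yogurt: 4.7 L; bread flour: 37.8 tbsp; butter: 2.8 cup

Scaling factor: 34/9.
buttermilk: 3 tsp × 34/9 × 5 mL/tsp ≈ 56.7 mL
plain yogurt: 1.25 L × 34/9 ≈ 4.7 L
bread flour: 10 tbsp × 34/9 ≈ 37.8 tbsp
butter: 0.75 cup × 34/9 ≈ 2.8 cup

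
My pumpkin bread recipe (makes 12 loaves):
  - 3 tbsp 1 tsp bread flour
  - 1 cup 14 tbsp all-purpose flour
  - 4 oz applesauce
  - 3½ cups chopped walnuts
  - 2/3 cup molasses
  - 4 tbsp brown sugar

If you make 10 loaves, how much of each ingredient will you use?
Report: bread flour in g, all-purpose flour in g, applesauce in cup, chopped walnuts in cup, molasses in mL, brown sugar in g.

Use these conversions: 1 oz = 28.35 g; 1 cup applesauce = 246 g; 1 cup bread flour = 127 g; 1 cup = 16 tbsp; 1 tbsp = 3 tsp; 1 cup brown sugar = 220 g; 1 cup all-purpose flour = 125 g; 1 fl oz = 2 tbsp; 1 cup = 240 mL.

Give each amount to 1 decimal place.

bread flour: 22.0 g; all-purpose flour: 195.3 g; applesauce: 0.4 cup; chopped walnuts: 2.9 cup; molasses: 133.3 mL; brown sugar: 45.8 g

Scaling factor: 10/12 = 5/6.
bread flour: (3 tbsp + 1 tsp = 10/3 tbsp) × 5/6 ÷ 16 tbsp/cup × 127 g/cup ≈ 22.0 g
all-purpose flour: (1 cup + 14 tbsp = 1.875 cup) × 5/6 × 125 g/cup ≈ 195.3 g
applesauce: 4 oz × 5/6 × 28.35 g/oz ÷ 246 g/cup ≈ 0.4 cup
chopped walnuts: 3.5 cup × 5/6 ≈ 2.9 cup
molasses: 2/3 cup × 5/6 × 240 mL/cup ≈ 133.3 mL
brown sugar: 4 tbsp × 5/6 ÷ 16 tbsp/cup × 220 g/cup ≈ 45.8 g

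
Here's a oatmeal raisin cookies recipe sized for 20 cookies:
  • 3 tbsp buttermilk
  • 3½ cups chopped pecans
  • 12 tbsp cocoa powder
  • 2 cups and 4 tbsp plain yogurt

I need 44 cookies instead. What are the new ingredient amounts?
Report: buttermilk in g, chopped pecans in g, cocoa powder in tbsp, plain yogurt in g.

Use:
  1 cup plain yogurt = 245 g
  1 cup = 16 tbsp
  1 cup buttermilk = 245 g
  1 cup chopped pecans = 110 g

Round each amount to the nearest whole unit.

buttermilk: 101 g; chopped pecans: 847 g; cocoa powder: 26 tbsp; plain yogurt: 1213 g

Scaling factor: 44/20 = 11/5 = 2.2.
buttermilk: 3 tbsp × 11/5 ÷ 16 tbsp/cup × 245 g/cup ≈ 101 g
chopped pecans: 3.5 cup × 11/5 × 110 g/cup = 847 g
cocoa powder: 12 tbsp × 11/5 ≈ 26 tbsp
plain yogurt: (2 cup + 4 tbsp = 2.25 cup) × 11/5 × 245 g/cup ≈ 1213 g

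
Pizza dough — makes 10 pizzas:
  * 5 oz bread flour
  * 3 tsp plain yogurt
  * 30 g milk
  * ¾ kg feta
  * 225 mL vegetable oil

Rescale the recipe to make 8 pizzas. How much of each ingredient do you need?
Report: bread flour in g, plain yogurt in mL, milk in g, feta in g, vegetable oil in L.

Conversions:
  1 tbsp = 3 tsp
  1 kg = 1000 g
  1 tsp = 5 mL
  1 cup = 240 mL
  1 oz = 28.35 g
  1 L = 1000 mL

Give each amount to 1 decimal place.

bread flour: 113.4 g; plain yogurt: 12.0 mL; milk: 24.0 g; feta: 600.0 g; vegetable oil: 0.2 L

Scaling factor: 8/10 = 4/5 = 0.8.
bread flour: 5 oz × 4/5 × 28.35 g/oz = 113.4 g
plain yogurt: 3 tsp × 4/5 × 5 mL/tsp = 12.0 mL
milk: 30 g × 4/5 = 24.0 g
feta: 0.75 kg × 4/5 × 1000 g/kg = 600.0 g
vegetable oil: 225 mL × 4/5 ÷ 1000 mL/L ≈ 0.2 L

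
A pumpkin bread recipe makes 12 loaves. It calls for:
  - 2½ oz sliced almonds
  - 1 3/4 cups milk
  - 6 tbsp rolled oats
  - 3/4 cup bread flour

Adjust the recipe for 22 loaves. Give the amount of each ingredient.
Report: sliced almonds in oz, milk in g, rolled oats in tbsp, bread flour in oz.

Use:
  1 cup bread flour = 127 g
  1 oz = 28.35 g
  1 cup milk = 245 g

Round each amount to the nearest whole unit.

sliced almonds: 5 oz; milk: 786 g; rolled oats: 11 tbsp; bread flour: 6 oz

Scaling factor: 22/12 = 11/6.
sliced almonds: 2.5 oz × 11/6 ≈ 5 oz
milk: 1.75 cup × 11/6 × 245 g/cup ≈ 786 g
rolled oats: 6 tbsp × 11/6 = 11 tbsp
bread flour: 0.75 cup × 11/6 × 127 g/cup ÷ 28.35 g/oz ≈ 6 oz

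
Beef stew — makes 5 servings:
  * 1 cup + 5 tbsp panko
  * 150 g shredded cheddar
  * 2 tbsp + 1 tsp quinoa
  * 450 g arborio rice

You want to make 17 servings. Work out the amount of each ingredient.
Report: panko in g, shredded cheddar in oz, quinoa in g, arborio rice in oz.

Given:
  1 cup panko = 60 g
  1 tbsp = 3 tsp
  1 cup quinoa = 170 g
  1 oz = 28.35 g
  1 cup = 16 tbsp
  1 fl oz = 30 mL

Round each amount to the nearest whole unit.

panko: 268 g; shredded cheddar: 18 oz; quinoa: 84 g; arborio rice: 54 oz

Scaling factor: 17/5 = 3.4.
panko: (1 cup + 5 tbsp = 1.3125 cup) × 17/5 × 60 g/cup ≈ 268 g
shredded cheddar: 150 g × 17/5 ÷ 28.35 g/oz ≈ 18 oz
quinoa: (2 tbsp + 1 tsp = 7/3 tbsp) × 17/5 ÷ 16 tbsp/cup × 170 g/cup ≈ 84 g
arborio rice: 450 g × 17/5 ÷ 28.35 g/oz ≈ 54 oz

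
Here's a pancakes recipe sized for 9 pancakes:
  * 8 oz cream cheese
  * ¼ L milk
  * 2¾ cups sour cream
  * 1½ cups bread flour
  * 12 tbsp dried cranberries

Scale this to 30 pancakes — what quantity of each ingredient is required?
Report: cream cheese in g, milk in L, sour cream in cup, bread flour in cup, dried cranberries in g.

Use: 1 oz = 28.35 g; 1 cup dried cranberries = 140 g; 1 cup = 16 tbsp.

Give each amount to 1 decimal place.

cream cheese: 756.0 g; milk: 0.8 L; sour cream: 9.2 cup; bread flour: 5.0 cup; dried cranberries: 350.0 g

Scaling factor: 30/9 = 10/3.
cream cheese: 8 oz × 10/3 × 28.35 g/oz = 756.0 g
milk: 0.25 L × 10/3 ≈ 0.8 L
sour cream: 2.75 cup × 10/3 ≈ 9.2 cup
bread flour: 1.5 cup × 10/3 = 5.0 cup
dried cranberries: 12 tbsp × 10/3 ÷ 16 tbsp/cup × 140 g/cup = 350.0 g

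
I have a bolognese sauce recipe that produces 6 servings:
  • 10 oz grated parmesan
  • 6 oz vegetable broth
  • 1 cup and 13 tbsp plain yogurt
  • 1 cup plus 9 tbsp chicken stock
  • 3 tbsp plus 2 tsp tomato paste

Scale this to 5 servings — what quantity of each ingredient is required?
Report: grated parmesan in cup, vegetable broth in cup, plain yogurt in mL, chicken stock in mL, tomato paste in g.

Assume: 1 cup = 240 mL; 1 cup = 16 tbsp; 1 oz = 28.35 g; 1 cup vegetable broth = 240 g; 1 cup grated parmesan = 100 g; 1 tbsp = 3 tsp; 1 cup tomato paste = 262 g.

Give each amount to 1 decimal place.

Scaling factor: 5/6.
grated parmesan: 10 oz × 5/6 × 28.35 g/oz ÷ 100 g/cup ≈ 2.4 cup
vegetable broth: 6 oz × 5/6 × 28.35 g/oz ÷ 240 g/cup ≈ 0.6 cup
plain yogurt: (1 cup + 13 tbsp = 1.8125 cup) × 5/6 × 240 mL/cup = 362.5 mL
chicken stock: (1 cup + 9 tbsp = 1.5625 cup) × 5/6 × 240 mL/cup = 312.5 mL
tomato paste: (3 tbsp + 2 tsp = 11/3 tbsp) × 5/6 ÷ 16 tbsp/cup × 262 g/cup ≈ 50.0 g

grated parmesan: 2.4 cup; vegetable broth: 0.6 cup; plain yogurt: 362.5 mL; chicken stock: 312.5 mL; tomato paste: 50.0 g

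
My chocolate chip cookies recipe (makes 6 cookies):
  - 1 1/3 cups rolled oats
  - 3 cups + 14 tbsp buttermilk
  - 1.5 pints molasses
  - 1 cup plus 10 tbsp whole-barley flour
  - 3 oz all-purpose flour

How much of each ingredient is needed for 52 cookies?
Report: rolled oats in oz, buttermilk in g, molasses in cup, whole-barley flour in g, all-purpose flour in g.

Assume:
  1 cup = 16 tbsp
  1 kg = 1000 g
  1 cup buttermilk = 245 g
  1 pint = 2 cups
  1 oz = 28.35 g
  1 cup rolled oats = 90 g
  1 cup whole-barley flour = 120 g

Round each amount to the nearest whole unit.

rolled oats: 37 oz; buttermilk: 8228 g; molasses: 26 cup; whole-barley flour: 1690 g; all-purpose flour: 737 g

Scaling factor: 52/6 = 26/3.
rolled oats: 4/3 cup × 26/3 × 90 g/cup ÷ 28.35 g/oz ≈ 37 oz
buttermilk: (3 cup + 14 tbsp = 3.875 cup) × 26/3 × 245 g/cup ≈ 8228 g
molasses: 1.5 pint × 26/3 × 2 cup/pint = 26 cup
whole-barley flour: (1 cup + 10 tbsp = 1.625 cup) × 26/3 × 120 g/cup = 1690 g
all-purpose flour: 3 oz × 26/3 × 28.35 g/oz ≈ 737 g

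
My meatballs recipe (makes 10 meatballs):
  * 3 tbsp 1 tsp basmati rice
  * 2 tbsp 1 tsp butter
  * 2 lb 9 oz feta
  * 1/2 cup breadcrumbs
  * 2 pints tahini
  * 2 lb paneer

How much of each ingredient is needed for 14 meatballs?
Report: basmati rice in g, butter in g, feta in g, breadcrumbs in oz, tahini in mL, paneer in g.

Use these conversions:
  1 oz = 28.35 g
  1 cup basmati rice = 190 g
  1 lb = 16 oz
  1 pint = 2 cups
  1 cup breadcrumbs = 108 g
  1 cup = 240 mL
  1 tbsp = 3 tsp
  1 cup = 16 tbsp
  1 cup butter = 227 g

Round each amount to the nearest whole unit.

basmati rice: 55 g; butter: 46 g; feta: 1627 g; breadcrumbs: 3 oz; tahini: 1344 mL; paneer: 1270 g

Scaling factor: 14/10 = 7/5 = 1.4.
basmati rice: (3 tbsp + 1 tsp = 10/3 tbsp) × 7/5 ÷ 16 tbsp/cup × 190 g/cup ≈ 55 g
butter: (2 tbsp + 1 tsp = 7/3 tbsp) × 7/5 ÷ 16 tbsp/cup × 227 g/cup ≈ 46 g
feta: (2 lb + 9 oz = 2.5625 lb) × 7/5 × 16 oz/lb × 28.35 g/oz ≈ 1627 g
breadcrumbs: 0.5 cup × 7/5 × 108 g/cup ÷ 28.35 g/oz ≈ 3 oz
tahini: 2 pint × 7/5 × 2 cup/pint × 240 mL/cup = 1344 mL
paneer: 2 lb × 7/5 × 16 oz/lb × 28.35 g/oz ≈ 1270 g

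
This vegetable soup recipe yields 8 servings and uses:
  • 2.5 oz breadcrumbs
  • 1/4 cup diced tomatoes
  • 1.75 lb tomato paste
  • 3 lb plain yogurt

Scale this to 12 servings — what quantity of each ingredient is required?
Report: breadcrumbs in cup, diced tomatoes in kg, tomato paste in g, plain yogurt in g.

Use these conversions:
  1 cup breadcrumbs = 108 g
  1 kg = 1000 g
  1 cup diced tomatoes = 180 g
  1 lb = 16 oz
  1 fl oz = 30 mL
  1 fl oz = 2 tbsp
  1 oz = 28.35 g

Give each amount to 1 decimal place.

breadcrumbs: 1.0 cup; diced tomatoes: 0.1 kg; tomato paste: 1190.7 g; plain yogurt: 2041.2 g

Scaling factor: 12/8 = 3/2 = 1.5.
breadcrumbs: 2.5 oz × 3/2 × 28.35 g/oz ÷ 108 g/cup ≈ 1.0 cup
diced tomatoes: 0.25 cup × 3/2 × 180 g/cup ÷ 1000 g/kg ≈ 0.1 kg
tomato paste: 1.75 lb × 3/2 × 16 oz/lb × 28.35 g/oz = 1190.7 g
plain yogurt: 3 lb × 3/2 × 16 oz/lb × 28.35 g/oz = 2041.2 g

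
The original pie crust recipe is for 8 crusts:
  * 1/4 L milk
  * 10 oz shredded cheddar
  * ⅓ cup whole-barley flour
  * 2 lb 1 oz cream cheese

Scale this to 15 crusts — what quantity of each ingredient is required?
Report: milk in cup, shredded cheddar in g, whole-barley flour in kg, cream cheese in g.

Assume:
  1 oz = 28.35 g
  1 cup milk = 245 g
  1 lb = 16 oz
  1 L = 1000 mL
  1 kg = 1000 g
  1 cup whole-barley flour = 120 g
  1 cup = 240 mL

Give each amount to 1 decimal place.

milk: 2.0 cup; shredded cheddar: 531.6 g; whole-barley flour: 0.1 kg; cream cheese: 1754.2 g

Scaling factor: 15/8 = 1.875.
milk: 0.25 L × 15/8 × 1000 mL/L ÷ 240 mL/cup ≈ 2.0 cup
shredded cheddar: 10 oz × 15/8 × 28.35 g/oz ≈ 531.6 g
whole-barley flour: 1/3 cup × 15/8 × 120 g/cup ÷ 1000 g/kg ≈ 0.1 kg
cream cheese: (2 lb + 1 oz = 2.0625 lb) × 15/8 × 16 oz/lb × 28.35 g/oz ≈ 1754.2 g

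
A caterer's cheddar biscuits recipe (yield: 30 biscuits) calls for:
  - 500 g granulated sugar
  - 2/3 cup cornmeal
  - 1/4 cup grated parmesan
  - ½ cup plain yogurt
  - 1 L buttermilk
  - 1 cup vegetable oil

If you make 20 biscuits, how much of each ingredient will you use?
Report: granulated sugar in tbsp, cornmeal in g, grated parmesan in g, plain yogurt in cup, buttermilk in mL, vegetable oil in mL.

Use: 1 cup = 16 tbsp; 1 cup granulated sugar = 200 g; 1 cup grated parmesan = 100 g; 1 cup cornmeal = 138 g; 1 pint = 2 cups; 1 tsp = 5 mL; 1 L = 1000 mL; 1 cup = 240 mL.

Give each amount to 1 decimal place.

granulated sugar: 26.7 tbsp; cornmeal: 61.3 g; grated parmesan: 16.7 g; plain yogurt: 0.3 cup; buttermilk: 666.7 mL; vegetable oil: 160.0 mL

Scaling factor: 20/30 = 2/3.
granulated sugar: 500 g × 2/3 ÷ 200 g/cup × 16 tbsp/cup ≈ 26.7 tbsp
cornmeal: 2/3 cup × 2/3 × 138 g/cup ≈ 61.3 g
grated parmesan: 0.25 cup × 2/3 × 100 g/cup ≈ 16.7 g
plain yogurt: 0.5 cup × 2/3 ≈ 0.3 cup
buttermilk: 1 L × 2/3 × 1000 mL/L ≈ 666.7 mL
vegetable oil: 1 cup × 2/3 × 240 mL/cup = 160.0 mL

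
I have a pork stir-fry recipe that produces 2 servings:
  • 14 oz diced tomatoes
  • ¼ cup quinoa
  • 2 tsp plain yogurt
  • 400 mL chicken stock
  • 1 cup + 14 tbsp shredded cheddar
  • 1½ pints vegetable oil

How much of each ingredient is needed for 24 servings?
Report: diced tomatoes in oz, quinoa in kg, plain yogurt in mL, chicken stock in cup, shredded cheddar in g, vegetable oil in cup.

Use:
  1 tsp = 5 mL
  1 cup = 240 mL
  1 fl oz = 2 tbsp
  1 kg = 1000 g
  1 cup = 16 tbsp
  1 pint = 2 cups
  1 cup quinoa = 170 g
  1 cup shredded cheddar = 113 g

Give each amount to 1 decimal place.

Scaling factor: 24/2 = 12.
diced tomatoes: 14 oz × 12 = 168.0 oz
quinoa: 0.25 cup × 12 × 170 g/cup ÷ 1000 g/kg ≈ 0.5 kg
plain yogurt: 2 tsp × 12 × 5 mL/tsp = 120.0 mL
chicken stock: 400 mL × 12 ÷ 240 mL/cup = 20.0 cup
shredded cheddar: (1 cup + 14 tbsp = 1.875 cup) × 12 × 113 g/cup = 2542.5 g
vegetable oil: 1.5 pint × 12 × 2 cup/pint = 36.0 cup

diced tomatoes: 168.0 oz; quinoa: 0.5 kg; plain yogurt: 120.0 mL; chicken stock: 20.0 cup; shredded cheddar: 2542.5 g; vegetable oil: 36.0 cup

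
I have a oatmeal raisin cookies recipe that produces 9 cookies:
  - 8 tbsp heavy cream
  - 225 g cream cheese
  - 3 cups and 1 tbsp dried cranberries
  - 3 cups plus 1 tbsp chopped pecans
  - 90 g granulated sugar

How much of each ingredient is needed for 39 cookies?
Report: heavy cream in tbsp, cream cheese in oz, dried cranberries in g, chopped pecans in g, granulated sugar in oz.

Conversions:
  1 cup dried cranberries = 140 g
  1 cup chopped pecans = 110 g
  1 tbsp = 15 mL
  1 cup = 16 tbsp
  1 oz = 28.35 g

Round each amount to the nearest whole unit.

Scaling factor: 39/9 = 13/3.
heavy cream: 8 tbsp × 13/3 ≈ 35 tbsp
cream cheese: 225 g × 13/3 ÷ 28.35 g/oz ≈ 34 oz
dried cranberries: (3 cup + 1 tbsp = 3.0625 cup) × 13/3 × 140 g/cup ≈ 1858 g
chopped pecans: (3 cup + 1 tbsp = 3.0625 cup) × 13/3 × 110 g/cup ≈ 1460 g
granulated sugar: 90 g × 13/3 ÷ 28.35 g/oz ≈ 14 oz

heavy cream: 35 tbsp; cream cheese: 34 oz; dried cranberries: 1858 g; chopped pecans: 1460 g; granulated sugar: 14 oz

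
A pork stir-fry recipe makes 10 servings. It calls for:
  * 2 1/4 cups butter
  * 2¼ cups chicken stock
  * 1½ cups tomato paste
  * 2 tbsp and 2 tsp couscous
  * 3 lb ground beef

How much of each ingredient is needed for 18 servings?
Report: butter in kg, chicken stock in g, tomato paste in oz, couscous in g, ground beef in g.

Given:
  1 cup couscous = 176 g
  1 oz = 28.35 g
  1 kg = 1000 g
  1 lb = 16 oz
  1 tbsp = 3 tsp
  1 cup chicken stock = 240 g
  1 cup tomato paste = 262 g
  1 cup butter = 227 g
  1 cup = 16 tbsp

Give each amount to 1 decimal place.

butter: 0.9 kg; chicken stock: 972.0 g; tomato paste: 25.0 oz; couscous: 52.8 g; ground beef: 2449.4 g

Scaling factor: 18/10 = 9/5 = 1.8.
butter: 2.25 cup × 9/5 × 227 g/cup ÷ 1000 g/kg ≈ 0.9 kg
chicken stock: 2.25 cup × 9/5 × 240 g/cup = 972.0 g
tomato paste: 1.5 cup × 9/5 × 262 g/cup ÷ 28.35 g/oz ≈ 25.0 oz
couscous: (2 tbsp + 2 tsp = 8/3 tbsp) × 9/5 ÷ 16 tbsp/cup × 176 g/cup = 52.8 g
ground beef: 3 lb × 9/5 × 16 oz/lb × 28.35 g/oz ≈ 2449.4 g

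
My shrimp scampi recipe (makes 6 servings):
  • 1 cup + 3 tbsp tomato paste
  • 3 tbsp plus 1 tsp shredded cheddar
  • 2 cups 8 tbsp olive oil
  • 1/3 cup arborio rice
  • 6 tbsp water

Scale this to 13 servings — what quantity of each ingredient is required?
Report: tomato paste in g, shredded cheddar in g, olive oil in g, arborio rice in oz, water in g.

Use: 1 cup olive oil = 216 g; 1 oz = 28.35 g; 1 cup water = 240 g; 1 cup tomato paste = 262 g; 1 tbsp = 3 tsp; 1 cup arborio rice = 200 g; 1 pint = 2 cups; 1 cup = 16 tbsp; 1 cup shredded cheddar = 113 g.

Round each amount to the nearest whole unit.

Scaling factor: 13/6.
tomato paste: (1 cup + 3 tbsp = 1.1875 cup) × 13/6 × 262 g/cup ≈ 674 g
shredded cheddar: (3 tbsp + 1 tsp = 10/3 tbsp) × 13/6 ÷ 16 tbsp/cup × 113 g/cup ≈ 51 g
olive oil: (2 cup + 8 tbsp = 2.5 cup) × 13/6 × 216 g/cup = 1170 g
arborio rice: 1/3 cup × 13/6 × 200 g/cup ÷ 28.35 g/oz ≈ 5 oz
water: 6 tbsp × 13/6 ÷ 16 tbsp/cup × 240 g/cup = 195 g

tomato paste: 674 g; shredded cheddar: 51 g; olive oil: 1170 g; arborio rice: 5 oz; water: 195 g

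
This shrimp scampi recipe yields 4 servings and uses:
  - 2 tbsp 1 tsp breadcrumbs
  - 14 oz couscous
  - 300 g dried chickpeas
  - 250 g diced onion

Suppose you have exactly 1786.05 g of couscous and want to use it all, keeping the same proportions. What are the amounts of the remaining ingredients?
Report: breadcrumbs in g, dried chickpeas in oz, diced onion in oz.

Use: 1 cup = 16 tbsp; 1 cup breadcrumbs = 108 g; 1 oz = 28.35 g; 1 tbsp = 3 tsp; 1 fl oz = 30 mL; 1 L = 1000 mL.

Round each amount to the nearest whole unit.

breadcrumbs: 71 g; dried chickpeas: 48 oz; diced onion: 40 oz

The original recipe has 396.9 g of couscous, so the scaling factor is 1786.05 ÷ 396.9 = 9/2 = 4.5.
breadcrumbs: (2 tbsp + 1 tsp = 7/3 tbsp) × 9/2 ÷ 16 tbsp/cup × 108 g/cup ≈ 71 g
dried chickpeas: 300 g × 9/2 ÷ 28.35 g/oz ≈ 48 oz
diced onion: 250 g × 9/2 ÷ 28.35 g/oz ≈ 40 oz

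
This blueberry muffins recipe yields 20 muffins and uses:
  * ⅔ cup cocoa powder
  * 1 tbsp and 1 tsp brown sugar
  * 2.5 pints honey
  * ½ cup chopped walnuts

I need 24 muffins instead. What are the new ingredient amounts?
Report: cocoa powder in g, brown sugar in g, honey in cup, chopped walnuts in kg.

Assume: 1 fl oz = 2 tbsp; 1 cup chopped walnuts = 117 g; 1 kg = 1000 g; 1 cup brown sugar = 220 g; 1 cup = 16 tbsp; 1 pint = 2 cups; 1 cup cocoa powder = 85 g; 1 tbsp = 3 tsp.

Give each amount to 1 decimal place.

Scaling factor: 24/20 = 6/5 = 1.2.
cocoa powder: 2/3 cup × 6/5 × 85 g/cup = 68.0 g
brown sugar: (1 tbsp + 1 tsp = 4/3 tbsp) × 6/5 ÷ 16 tbsp/cup × 220 g/cup = 22.0 g
honey: 2.5 pint × 6/5 × 2 cup/pint = 6.0 cup
chopped walnuts: 0.5 cup × 6/5 × 117 g/cup ÷ 1000 g/kg ≈ 0.1 kg

cocoa powder: 68.0 g; brown sugar: 22.0 g; honey: 6.0 cup; chopped walnuts: 0.1 kg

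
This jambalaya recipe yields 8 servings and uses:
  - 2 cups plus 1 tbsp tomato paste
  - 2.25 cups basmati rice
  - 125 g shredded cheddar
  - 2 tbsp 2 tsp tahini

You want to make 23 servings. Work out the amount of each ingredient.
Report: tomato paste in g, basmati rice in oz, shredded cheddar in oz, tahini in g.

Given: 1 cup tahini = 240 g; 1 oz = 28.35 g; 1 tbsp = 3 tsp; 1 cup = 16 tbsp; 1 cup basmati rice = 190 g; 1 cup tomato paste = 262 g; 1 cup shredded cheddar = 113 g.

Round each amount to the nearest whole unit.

Scaling factor: 23/8 = 2.875.
tomato paste: (2 cup + 1 tbsp = 2.0625 cup) × 23/8 × 262 g/cup ≈ 1554 g
basmati rice: 2.25 cup × 23/8 × 190 g/cup ÷ 28.35 g/oz ≈ 43 oz
shredded cheddar: 125 g × 23/8 ÷ 28.35 g/oz ≈ 13 oz
tahini: (2 tbsp + 2 tsp = 8/3 tbsp) × 23/8 ÷ 16 tbsp/cup × 240 g/cup = 115 g

tomato paste: 1554 g; basmati rice: 43 oz; shredded cheddar: 13 oz; tahini: 115 g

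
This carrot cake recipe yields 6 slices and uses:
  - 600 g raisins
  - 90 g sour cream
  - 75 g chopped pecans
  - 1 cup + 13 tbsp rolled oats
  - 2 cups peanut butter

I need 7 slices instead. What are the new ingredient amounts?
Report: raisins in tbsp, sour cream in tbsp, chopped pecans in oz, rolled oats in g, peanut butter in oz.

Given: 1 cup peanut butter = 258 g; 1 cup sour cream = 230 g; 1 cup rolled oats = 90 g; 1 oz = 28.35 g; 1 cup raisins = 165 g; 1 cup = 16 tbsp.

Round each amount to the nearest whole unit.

raisins: 68 tbsp; sour cream: 7 tbsp; chopped pecans: 3 oz; rolled oats: 190 g; peanut butter: 21 oz

Scaling factor: 7/6.
raisins: 600 g × 7/6 ÷ 165 g/cup × 16 tbsp/cup ≈ 68 tbsp
sour cream: 90 g × 7/6 ÷ 230 g/cup × 16 tbsp/cup ≈ 7 tbsp
chopped pecans: 75 g × 7/6 ÷ 28.35 g/oz ≈ 3 oz
rolled oats: (1 cup + 13 tbsp = 1.8125 cup) × 7/6 × 90 g/cup ≈ 190 g
peanut butter: 2 cup × 7/6 × 258 g/cup ÷ 28.35 g/oz ≈ 21 oz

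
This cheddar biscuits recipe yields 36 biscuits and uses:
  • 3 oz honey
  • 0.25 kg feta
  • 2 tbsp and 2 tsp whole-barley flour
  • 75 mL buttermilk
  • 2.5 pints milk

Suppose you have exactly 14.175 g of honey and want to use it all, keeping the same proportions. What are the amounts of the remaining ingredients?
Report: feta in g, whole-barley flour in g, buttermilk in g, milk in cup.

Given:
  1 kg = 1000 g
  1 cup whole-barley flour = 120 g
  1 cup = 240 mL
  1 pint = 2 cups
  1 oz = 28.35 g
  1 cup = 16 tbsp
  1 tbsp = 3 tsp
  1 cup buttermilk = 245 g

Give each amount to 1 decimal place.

The original recipe has 85.05 g of honey, so the scaling factor is 14.175 ÷ 85.05 = 1/6.
feta: 0.25 kg × 1/6 × 1000 g/kg ≈ 41.7 g
whole-barley flour: (2 tbsp + 2 tsp = 8/3 tbsp) × 1/6 ÷ 16 tbsp/cup × 120 g/cup ≈ 3.3 g
buttermilk: 75 mL × 1/6 ÷ 240 mL/cup × 245 g/cup ≈ 12.8 g
milk: 2.5 pint × 1/6 × 2 cup/pint ≈ 0.8 cup

feta: 41.7 g; whole-barley flour: 3.3 g; buttermilk: 12.8 g; milk: 0.8 cup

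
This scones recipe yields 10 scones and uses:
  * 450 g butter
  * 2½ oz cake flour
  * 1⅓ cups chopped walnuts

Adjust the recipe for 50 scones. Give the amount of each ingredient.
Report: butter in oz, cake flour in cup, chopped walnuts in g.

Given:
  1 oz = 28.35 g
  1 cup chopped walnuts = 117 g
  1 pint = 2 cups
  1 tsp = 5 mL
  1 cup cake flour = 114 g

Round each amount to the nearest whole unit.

Scaling factor: 50/10 = 5.
butter: 450 g × 5 ÷ 28.35 g/oz ≈ 79 oz
cake flour: 2.5 oz × 5 × 28.35 g/oz ÷ 114 g/cup ≈ 3 cup
chopped walnuts: 4/3 cup × 5 × 117 g/cup = 780 g

butter: 79 oz; cake flour: 3 cup; chopped walnuts: 780 g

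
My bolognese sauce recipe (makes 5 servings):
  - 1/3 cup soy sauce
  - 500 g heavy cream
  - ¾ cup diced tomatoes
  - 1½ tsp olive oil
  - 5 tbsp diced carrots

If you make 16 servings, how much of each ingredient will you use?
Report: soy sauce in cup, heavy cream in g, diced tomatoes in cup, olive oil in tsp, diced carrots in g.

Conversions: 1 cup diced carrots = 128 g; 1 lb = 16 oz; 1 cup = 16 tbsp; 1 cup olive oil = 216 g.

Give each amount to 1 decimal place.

soy sauce: 1.1 cup; heavy cream: 1600.0 g; diced tomatoes: 2.4 cup; olive oil: 4.8 tsp; diced carrots: 128.0 g

Scaling factor: 16/5 = 3.2.
soy sauce: 1/3 cup × 16/5 ≈ 1.1 cup
heavy cream: 500 g × 16/5 = 1600.0 g
diced tomatoes: 0.75 cup × 16/5 = 2.4 cup
olive oil: 1.5 tsp × 16/5 = 4.8 tsp
diced carrots: 5 tbsp × 16/5 ÷ 16 tbsp/cup × 128 g/cup = 128.0 g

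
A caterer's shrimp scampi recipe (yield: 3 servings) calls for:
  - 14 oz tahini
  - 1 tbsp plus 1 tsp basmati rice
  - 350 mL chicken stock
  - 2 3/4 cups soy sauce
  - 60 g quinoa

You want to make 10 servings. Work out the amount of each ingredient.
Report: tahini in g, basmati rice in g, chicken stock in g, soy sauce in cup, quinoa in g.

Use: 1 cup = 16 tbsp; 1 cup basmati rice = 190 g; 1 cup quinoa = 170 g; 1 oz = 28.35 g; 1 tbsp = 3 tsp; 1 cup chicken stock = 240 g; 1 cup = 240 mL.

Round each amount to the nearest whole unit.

tahini: 1323 g; basmati rice: 53 g; chicken stock: 1167 g; soy sauce: 9 cup; quinoa: 200 g

Scaling factor: 10/3.
tahini: 14 oz × 10/3 × 28.35 g/oz = 1323 g
basmati rice: (1 tbsp + 1 tsp = 4/3 tbsp) × 10/3 ÷ 16 tbsp/cup × 190 g/cup ≈ 53 g
chicken stock: 350 mL × 10/3 ÷ 240 mL/cup × 240 g/cup ≈ 1167 g
soy sauce: 2.75 cup × 10/3 ≈ 9 cup
quinoa: 60 g × 10/3 = 200 g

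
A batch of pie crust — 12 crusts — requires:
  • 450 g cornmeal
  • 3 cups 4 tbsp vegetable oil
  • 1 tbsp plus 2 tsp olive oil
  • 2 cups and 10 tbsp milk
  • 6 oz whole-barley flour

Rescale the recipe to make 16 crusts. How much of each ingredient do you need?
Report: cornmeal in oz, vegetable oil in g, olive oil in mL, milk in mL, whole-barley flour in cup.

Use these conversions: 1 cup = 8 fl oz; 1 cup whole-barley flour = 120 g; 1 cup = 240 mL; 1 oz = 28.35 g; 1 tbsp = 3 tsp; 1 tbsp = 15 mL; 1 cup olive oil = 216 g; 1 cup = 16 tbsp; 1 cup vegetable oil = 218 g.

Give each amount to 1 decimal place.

cornmeal: 21.2 oz; vegetable oil: 944.7 g; olive oil: 33.3 mL; milk: 840.0 mL; whole-barley flour: 1.9 cup

Scaling factor: 16/12 = 4/3.
cornmeal: 450 g × 4/3 ÷ 28.35 g/oz ≈ 21.2 oz
vegetable oil: (3 cup + 4 tbsp = 3.25 cup) × 4/3 × 218 g/cup ≈ 944.7 g
olive oil: (1 tbsp + 2 tsp = 5/3 tbsp) × 4/3 × 15 mL/tbsp ≈ 33.3 mL
milk: (2 cup + 10 tbsp = 2.625 cup) × 4/3 × 240 mL/cup = 840.0 mL
whole-barley flour: 6 oz × 4/3 × 28.35 g/oz ÷ 120 g/cup ≈ 1.9 cup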